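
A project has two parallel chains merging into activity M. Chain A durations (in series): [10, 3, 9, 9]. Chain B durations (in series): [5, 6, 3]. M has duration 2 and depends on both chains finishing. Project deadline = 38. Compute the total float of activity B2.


Forward pass: ES(B2) = sum of predecessors on chain B = 5
EF = ES + duration = 5 + 6 = 11
Backward pass: LF(M) = deadline = 38; LS(M) = 38 - 2 = 36
LF(B2) = LS(M) - sum(successors on chain B) = 36 - 3 = 33
LS = LF - duration = 33 - 6 = 27
Total float = LS - ES = 27 - 5 = 22

22


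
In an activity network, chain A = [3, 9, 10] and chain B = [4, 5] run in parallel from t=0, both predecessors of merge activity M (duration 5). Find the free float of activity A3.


ES(A3) = sum of predecessors on chain A = 12
EF(A3) = ES + duration = 12 + 10 = 22
Successor of A3 is M. ES(M) = max(sum(A), sum(B)) = max(22, 9) = 22
Free float = ES(successor) - EF(current) = 22 - 22 = 0

0


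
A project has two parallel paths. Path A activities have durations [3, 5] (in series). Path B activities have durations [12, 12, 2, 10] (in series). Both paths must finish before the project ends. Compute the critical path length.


Path A total = 3 + 5 = 8
Path B total = 12 + 12 + 2 + 10 = 36
Critical path = longest path = max(8, 36) = 36

36


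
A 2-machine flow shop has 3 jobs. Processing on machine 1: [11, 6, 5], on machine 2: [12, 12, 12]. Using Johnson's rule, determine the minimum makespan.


Apply Johnson's rule:
  Group 1 (a <= b): [(3, 5, 12), (2, 6, 12), (1, 11, 12)]
  Group 2 (a > b): []
Optimal job order: [3, 2, 1]
Schedule:
  Job 3: M1 done at 5, M2 done at 17
  Job 2: M1 done at 11, M2 done at 29
  Job 1: M1 done at 22, M2 done at 41
Makespan = 41

41


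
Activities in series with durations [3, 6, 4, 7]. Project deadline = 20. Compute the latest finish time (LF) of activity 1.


LF(activity 1) = deadline - sum of successor durations
Successors: activities 2 through 4 with durations [6, 4, 7]
Sum of successor durations = 17
LF = 20 - 17 = 3

3


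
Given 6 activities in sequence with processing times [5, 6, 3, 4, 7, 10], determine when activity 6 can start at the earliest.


Activity 6 starts after activities 1 through 5 complete.
Predecessor durations: [5, 6, 3, 4, 7]
ES = 5 + 6 + 3 + 4 + 7 = 25

25


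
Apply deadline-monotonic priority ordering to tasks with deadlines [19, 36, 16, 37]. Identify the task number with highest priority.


Sort tasks by relative deadline (ascending):
  Task 3: deadline = 16
  Task 1: deadline = 19
  Task 2: deadline = 36
  Task 4: deadline = 37
Priority order (highest first): [3, 1, 2, 4]
Highest priority task = 3

3


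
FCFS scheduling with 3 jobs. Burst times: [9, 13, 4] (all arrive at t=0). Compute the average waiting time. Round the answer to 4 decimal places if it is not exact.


FCFS order (as given): [9, 13, 4]
Waiting times:
  Job 1: wait = 0
  Job 2: wait = 9
  Job 3: wait = 22
Sum of waiting times = 31
Average waiting time = 31/3 = 10.3333

10.3333


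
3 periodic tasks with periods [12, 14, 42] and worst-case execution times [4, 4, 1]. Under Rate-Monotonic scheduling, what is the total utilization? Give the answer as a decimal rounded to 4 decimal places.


Compute individual utilizations (exact fractions):
  Task 1: C/T = 4/12 = 1/3 (approx. 0.3333)
  Task 2: C/T = 4/14 = 2/7 (approx. 0.2857)
  Task 3: C/T = 1/42 (approx. 0.0238)
Total utilization U = 1/3 + 2/7 + 1/42 = 9/14
Rounded to 4 decimal places: U = 0.6429
RM (Liu & Layland) bound for 3 tasks = 0.779763; compare with U = 9/14 (approx. 0.642857)
U <= bound, so schedulable by RM sufficient condition.

0.6429


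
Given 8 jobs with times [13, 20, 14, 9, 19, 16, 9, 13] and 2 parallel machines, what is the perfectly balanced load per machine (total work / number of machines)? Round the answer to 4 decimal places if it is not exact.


Total processing time = 13 + 20 + 14 + 9 + 19 + 16 + 9 + 13 = 113
Number of machines = 2
Ideal balanced load = 113 / 2 = 56.5

56.5


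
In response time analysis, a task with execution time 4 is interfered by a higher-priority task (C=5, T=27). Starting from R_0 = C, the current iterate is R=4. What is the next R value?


R_next = C + ceil(R_prev / T_hp) * C_hp
ceil(4 / 27) = ceil(0.1481) = 1
Interference = 1 * 5 = 5
R_next = 4 + 5 = 9

9


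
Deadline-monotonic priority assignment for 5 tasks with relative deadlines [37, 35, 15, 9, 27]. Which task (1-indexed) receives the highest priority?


Sort tasks by relative deadline (ascending):
  Task 4: deadline = 9
  Task 3: deadline = 15
  Task 5: deadline = 27
  Task 2: deadline = 35
  Task 1: deadline = 37
Priority order (highest first): [4, 3, 5, 2, 1]
Highest priority task = 4

4


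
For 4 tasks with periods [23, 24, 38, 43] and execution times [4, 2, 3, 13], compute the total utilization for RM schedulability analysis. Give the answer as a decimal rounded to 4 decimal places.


Compute individual utilizations (exact fractions):
  Task 1: C/T = 4/23 (approx. 0.1739)
  Task 2: C/T = 2/24 = 1/12 (approx. 0.0833)
  Task 3: C/T = 3/38 (approx. 0.0789)
  Task 4: C/T = 13/43 (approx. 0.3023)
Total utilization U = 4/23 + 1/12 + 3/38 + 13/43 = 143981/225492
Rounded to 4 decimal places: U = 0.6385
RM (Liu & Layland) bound for 4 tasks = 0.756828; compare with U = 143981/225492 (approx. 0.638519)
U <= bound, so schedulable by RM sufficient condition.

0.6385


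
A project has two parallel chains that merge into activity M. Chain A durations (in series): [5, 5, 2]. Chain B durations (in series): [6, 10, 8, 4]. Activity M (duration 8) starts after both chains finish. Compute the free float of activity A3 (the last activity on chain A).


ES(A3) = sum of predecessors on chain A = 10
EF(A3) = ES + duration = 10 + 2 = 12
Successor of A3 is M. ES(M) = max(sum(A), sum(B)) = max(12, 28) = 28
Free float = ES(successor) - EF(current) = 28 - 12 = 16

16


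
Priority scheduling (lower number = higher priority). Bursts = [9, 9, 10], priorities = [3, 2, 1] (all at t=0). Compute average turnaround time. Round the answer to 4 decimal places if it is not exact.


Sort by priority (ascending = highest first):
Order: [(1, 10), (2, 9), (3, 9)]
Completion times:
  Priority 1, burst=10, C=10
  Priority 2, burst=9, C=19
  Priority 3, burst=9, C=28
Average turnaround = 57/3 = 19.0

19.0


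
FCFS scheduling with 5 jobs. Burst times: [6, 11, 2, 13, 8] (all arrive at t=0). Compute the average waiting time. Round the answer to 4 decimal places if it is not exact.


FCFS order (as given): [6, 11, 2, 13, 8]
Waiting times:
  Job 1: wait = 0
  Job 2: wait = 6
  Job 3: wait = 17
  Job 4: wait = 19
  Job 5: wait = 32
Sum of waiting times = 74
Average waiting time = 74/5 = 14.8

14.8


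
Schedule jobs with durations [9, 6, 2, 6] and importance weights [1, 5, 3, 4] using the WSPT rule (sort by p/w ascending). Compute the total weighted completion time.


Compute p/w ratios and sort ascending (WSPT): [(2, 3), (6, 5), (6, 4), (9, 1)]
Compute weighted completion times:
  Job (p=2,w=3): C=2, w*C=3*2=6
  Job (p=6,w=5): C=8, w*C=5*8=40
  Job (p=6,w=4): C=14, w*C=4*14=56
  Job (p=9,w=1): C=23, w*C=1*23=23
Total weighted completion time = 125

125


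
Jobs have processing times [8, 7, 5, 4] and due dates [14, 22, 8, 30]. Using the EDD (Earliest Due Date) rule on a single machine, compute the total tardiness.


Sort by due date (EDD order): [(5, 8), (8, 14), (7, 22), (4, 30)]
Compute completion times and tardiness:
  Job 1: p=5, d=8, C=5, tardiness=max(0,5-8)=0
  Job 2: p=8, d=14, C=13, tardiness=max(0,13-14)=0
  Job 3: p=7, d=22, C=20, tardiness=max(0,20-22)=0
  Job 4: p=4, d=30, C=24, tardiness=max(0,24-30)=0
Total tardiness = 0

0


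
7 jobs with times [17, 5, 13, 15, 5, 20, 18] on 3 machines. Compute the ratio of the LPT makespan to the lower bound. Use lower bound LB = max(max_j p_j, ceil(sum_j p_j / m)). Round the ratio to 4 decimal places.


LPT order: [20, 18, 17, 15, 13, 5, 5]
Machine loads after assignment: [30, 31, 32]
LPT makespan = 32
Lower bound = max(max_job, ceil(total/3)) = max(20, 31) = 31
Ratio = 32 / 31 = 1.0323

1.0323


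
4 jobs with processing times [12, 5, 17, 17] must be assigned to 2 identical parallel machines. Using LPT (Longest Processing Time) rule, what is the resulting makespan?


Sort jobs in decreasing order (LPT): [17, 17, 12, 5]
Assign each job to the least loaded machine:
  Machine 1: jobs [17, 12], load = 29
  Machine 2: jobs [17, 5], load = 22
Makespan = max load = 29

29


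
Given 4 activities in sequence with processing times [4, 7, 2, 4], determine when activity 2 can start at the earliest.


Activity 2 starts after activities 1 through 1 complete.
Predecessor durations: [4]
ES = 4 = 4

4


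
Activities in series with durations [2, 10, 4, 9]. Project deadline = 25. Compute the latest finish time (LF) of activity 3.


LF(activity 3) = deadline - sum of successor durations
Successors: activities 4 through 4 with durations [9]
Sum of successor durations = 9
LF = 25 - 9 = 16

16


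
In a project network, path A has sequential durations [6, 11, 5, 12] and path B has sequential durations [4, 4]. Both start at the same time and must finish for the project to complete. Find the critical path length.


Path A total = 6 + 11 + 5 + 12 = 34
Path B total = 4 + 4 = 8
Critical path = longest path = max(34, 8) = 34

34


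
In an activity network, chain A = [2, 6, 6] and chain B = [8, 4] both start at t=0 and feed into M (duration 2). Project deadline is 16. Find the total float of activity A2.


Forward pass: ES(A2) = sum of predecessors on chain A = 2
EF = ES + duration = 2 + 6 = 8
Backward pass: LF(M) = deadline = 16; LS(M) = 16 - 2 = 14
LF(A2) = LS(M) - sum(successors on chain A) = 14 - 6 = 8
LS = LF - duration = 8 - 6 = 2
Total float = LS - ES = 2 - 2 = 0

0


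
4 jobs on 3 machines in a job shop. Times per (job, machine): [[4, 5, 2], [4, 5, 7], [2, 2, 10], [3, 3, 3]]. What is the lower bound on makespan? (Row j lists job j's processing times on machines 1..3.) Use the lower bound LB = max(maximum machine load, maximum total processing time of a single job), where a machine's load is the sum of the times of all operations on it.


Machine loads:
  Machine 1: 4 + 4 + 2 + 3 = 13
  Machine 2: 5 + 5 + 2 + 3 = 15
  Machine 3: 2 + 7 + 10 + 3 = 22
Max machine load = 22
Job totals:
  Job 1: 11
  Job 2: 16
  Job 3: 14
  Job 4: 9
Max job total = 16
Lower bound = max(22, 16) = 22

22


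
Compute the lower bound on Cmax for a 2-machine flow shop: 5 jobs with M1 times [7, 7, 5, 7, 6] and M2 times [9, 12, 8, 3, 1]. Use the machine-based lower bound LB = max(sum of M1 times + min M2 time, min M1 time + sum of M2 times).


LB1 = sum(M1 times) + min(M2 times) = 32 + 1 = 33
LB2 = min(M1 times) + sum(M2 times) = 5 + 33 = 38
Lower bound = max(LB1, LB2) = max(33, 38) = 38

38


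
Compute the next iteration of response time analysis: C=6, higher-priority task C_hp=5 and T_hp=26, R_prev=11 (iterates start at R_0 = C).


R_next = C + ceil(R_prev / T_hp) * C_hp
ceil(11 / 26) = ceil(0.4231) = 1
Interference = 1 * 5 = 5
R_next = 6 + 5 = 11
R_next = R_prev, so the iteration has converged (response time = 11).

11


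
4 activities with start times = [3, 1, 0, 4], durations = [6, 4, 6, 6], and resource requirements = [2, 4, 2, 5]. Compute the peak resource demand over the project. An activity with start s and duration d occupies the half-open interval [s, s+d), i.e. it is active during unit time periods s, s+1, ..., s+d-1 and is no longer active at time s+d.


Each activity i is active on [start_i, start_i + duration_i).
Compute total resource usage per time slot:
  t=0: active resources = [2], total = 2
  t=1: active resources = [4, 2], total = 6
  t=2: active resources = [4, 2], total = 6
  t=3: active resources = [2, 4, 2], total = 8
  t=4: active resources = [2, 4, 2, 5], total = 13
  t=5: active resources = [2, 2, 5], total = 9
  t=6: active resources = [2, 5], total = 7
  t=7: active resources = [2, 5], total = 7
  t=8: active resources = [2, 5], total = 7
  t=9: active resources = [5], total = 5
Peak resource demand = 13

13


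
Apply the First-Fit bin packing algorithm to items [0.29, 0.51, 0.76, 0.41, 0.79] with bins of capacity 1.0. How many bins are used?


Place items sequentially using First-Fit:
  Item 0.29 -> new Bin 1
  Item 0.51 -> Bin 1 (now 0.8)
  Item 0.76 -> new Bin 2
  Item 0.41 -> new Bin 3
  Item 0.79 -> new Bin 4
Total bins used = 4

4


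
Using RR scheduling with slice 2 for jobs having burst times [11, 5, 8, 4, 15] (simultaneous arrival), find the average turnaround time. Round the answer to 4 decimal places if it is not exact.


Time quantum = 2
Execution trace:
  J1 runs 2 units, time = 2
  J2 runs 2 units, time = 4
  J3 runs 2 units, time = 6
  J4 runs 2 units, time = 8
  J5 runs 2 units, time = 10
  J1 runs 2 units, time = 12
  J2 runs 2 units, time = 14
  J3 runs 2 units, time = 16
  J4 runs 2 units, time = 18
  J5 runs 2 units, time = 20
  J1 runs 2 units, time = 22
  J2 runs 1 units, time = 23
  J3 runs 2 units, time = 25
  J5 runs 2 units, time = 27
  J1 runs 2 units, time = 29
  J3 runs 2 units, time = 31
  J5 runs 2 units, time = 33
  J1 runs 2 units, time = 35
  J5 runs 2 units, time = 37
  J1 runs 1 units, time = 38
  J5 runs 2 units, time = 40
  J5 runs 2 units, time = 42
  J5 runs 1 units, time = 43
Finish times: [38, 23, 31, 18, 43]
Average turnaround = 153/5 = 30.6

30.6


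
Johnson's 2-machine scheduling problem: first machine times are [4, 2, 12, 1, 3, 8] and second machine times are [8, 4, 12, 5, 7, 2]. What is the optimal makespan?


Apply Johnson's rule:
  Group 1 (a <= b): [(4, 1, 5), (2, 2, 4), (5, 3, 7), (1, 4, 8), (3, 12, 12)]
  Group 2 (a > b): [(6, 8, 2)]
Optimal job order: [4, 2, 5, 1, 3, 6]
Schedule:
  Job 4: M1 done at 1, M2 done at 6
  Job 2: M1 done at 3, M2 done at 10
  Job 5: M1 done at 6, M2 done at 17
  Job 1: M1 done at 10, M2 done at 25
  Job 3: M1 done at 22, M2 done at 37
  Job 6: M1 done at 30, M2 done at 39
Makespan = 39

39


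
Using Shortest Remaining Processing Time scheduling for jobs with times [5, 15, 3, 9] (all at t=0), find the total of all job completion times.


Since all jobs arrive at t=0, SRPT equals SPT ordering.
SPT order: [3, 5, 9, 15]
Completion times:
  Job 1: p=3, C=3
  Job 2: p=5, C=8
  Job 3: p=9, C=17
  Job 4: p=15, C=32
Total completion time = 3 + 8 + 17 + 32 = 60

60


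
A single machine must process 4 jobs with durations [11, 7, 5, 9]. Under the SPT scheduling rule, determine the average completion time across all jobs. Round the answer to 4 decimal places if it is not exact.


Sort jobs by processing time (SPT order): [5, 7, 9, 11]
Compute completion times sequentially:
  Job 1: processing = 5, completes at 5
  Job 2: processing = 7, completes at 12
  Job 3: processing = 9, completes at 21
  Job 4: processing = 11, completes at 32
Sum of completion times = 70
Average completion time = 70/4 = 17.5

17.5


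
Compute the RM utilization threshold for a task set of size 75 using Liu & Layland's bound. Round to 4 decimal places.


Compute 2^(1/75) = 1.0092848012
Subtract 1: 1.0092848012 - 1 = 0.0092848012
Multiply by n: 75 * 0.0092848012 = 0.6963600900
Round to 4 dp: 0.6964

0.6964


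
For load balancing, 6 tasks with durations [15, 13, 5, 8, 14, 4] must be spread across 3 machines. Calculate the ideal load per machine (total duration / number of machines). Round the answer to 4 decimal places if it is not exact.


Total processing time = 15 + 13 + 5 + 8 + 14 + 4 = 59
Number of machines = 3
Ideal balanced load = 59 / 3 = 19.6667

19.6667


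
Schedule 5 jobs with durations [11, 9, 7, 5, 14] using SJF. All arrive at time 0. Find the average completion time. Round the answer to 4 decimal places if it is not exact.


SJF order (ascending): [5, 7, 9, 11, 14]
Completion times:
  Job 1: burst=5, C=5
  Job 2: burst=7, C=12
  Job 3: burst=9, C=21
  Job 4: burst=11, C=32
  Job 5: burst=14, C=46
Average completion = 116/5 = 23.2

23.2


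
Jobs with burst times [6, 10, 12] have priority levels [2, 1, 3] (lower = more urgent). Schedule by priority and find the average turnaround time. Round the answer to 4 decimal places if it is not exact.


Sort by priority (ascending = highest first):
Order: [(1, 10), (2, 6), (3, 12)]
Completion times:
  Priority 1, burst=10, C=10
  Priority 2, burst=6, C=16
  Priority 3, burst=12, C=28
Average turnaround = 54/3 = 18.0

18.0


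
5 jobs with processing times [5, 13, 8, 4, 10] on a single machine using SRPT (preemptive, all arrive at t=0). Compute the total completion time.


Since all jobs arrive at t=0, SRPT equals SPT ordering.
SPT order: [4, 5, 8, 10, 13]
Completion times:
  Job 1: p=4, C=4
  Job 2: p=5, C=9
  Job 3: p=8, C=17
  Job 4: p=10, C=27
  Job 5: p=13, C=40
Total completion time = 4 + 9 + 17 + 27 + 40 = 97

97


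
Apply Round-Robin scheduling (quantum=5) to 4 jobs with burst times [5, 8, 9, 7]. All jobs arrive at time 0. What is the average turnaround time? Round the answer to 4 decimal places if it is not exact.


Time quantum = 5
Execution trace:
  J1 runs 5 units, time = 5
  J2 runs 5 units, time = 10
  J3 runs 5 units, time = 15
  J4 runs 5 units, time = 20
  J2 runs 3 units, time = 23
  J3 runs 4 units, time = 27
  J4 runs 2 units, time = 29
Finish times: [5, 23, 27, 29]
Average turnaround = 84/4 = 21.0

21.0


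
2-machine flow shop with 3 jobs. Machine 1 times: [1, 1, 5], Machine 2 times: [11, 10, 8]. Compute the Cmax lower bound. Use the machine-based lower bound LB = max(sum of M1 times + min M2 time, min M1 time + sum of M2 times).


LB1 = sum(M1 times) + min(M2 times) = 7 + 8 = 15
LB2 = min(M1 times) + sum(M2 times) = 1 + 29 = 30
Lower bound = max(LB1, LB2) = max(15, 30) = 30

30


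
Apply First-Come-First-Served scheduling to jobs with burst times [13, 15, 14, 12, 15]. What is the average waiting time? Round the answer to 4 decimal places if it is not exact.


FCFS order (as given): [13, 15, 14, 12, 15]
Waiting times:
  Job 1: wait = 0
  Job 2: wait = 13
  Job 3: wait = 28
  Job 4: wait = 42
  Job 5: wait = 54
Sum of waiting times = 137
Average waiting time = 137/5 = 27.4

27.4


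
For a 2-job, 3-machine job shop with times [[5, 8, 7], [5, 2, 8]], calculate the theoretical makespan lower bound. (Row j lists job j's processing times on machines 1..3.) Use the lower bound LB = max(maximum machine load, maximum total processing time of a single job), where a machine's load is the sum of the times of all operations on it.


Machine loads:
  Machine 1: 5 + 5 = 10
  Machine 2: 8 + 2 = 10
  Machine 3: 7 + 8 = 15
Max machine load = 15
Job totals:
  Job 1: 20
  Job 2: 15
Max job total = 20
Lower bound = max(15, 20) = 20

20


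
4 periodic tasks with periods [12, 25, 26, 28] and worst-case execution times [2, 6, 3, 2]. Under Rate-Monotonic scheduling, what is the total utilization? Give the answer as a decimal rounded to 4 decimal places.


Compute individual utilizations (exact fractions):
  Task 1: C/T = 2/12 = 1/6 (approx. 0.1667)
  Task 2: C/T = 6/25 (approx. 0.24)
  Task 3: C/T = 3/26 (approx. 0.1154)
  Task 4: C/T = 2/28 = 1/14 (approx. 0.0714)
Total utilization U = 1/6 + 6/25 + 3/26 + 1/14 = 8101/13650
Rounded to 4 decimal places: U = 0.5935
RM (Liu & Layland) bound for 4 tasks = 0.756828; compare with U = 8101/13650 (approx. 0.593480)
U <= bound, so schedulable by RM sufficient condition.

0.5935


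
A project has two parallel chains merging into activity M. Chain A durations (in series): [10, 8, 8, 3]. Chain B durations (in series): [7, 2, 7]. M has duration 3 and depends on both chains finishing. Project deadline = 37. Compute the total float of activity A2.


Forward pass: ES(A2) = sum of predecessors on chain A = 10
EF = ES + duration = 10 + 8 = 18
Backward pass: LF(M) = deadline = 37; LS(M) = 37 - 3 = 34
LF(A2) = LS(M) - sum(successors on chain A) = 34 - 11 = 23
LS = LF - duration = 23 - 8 = 15
Total float = LS - ES = 15 - 10 = 5

5


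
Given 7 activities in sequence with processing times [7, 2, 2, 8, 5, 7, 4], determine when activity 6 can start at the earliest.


Activity 6 starts after activities 1 through 5 complete.
Predecessor durations: [7, 2, 2, 8, 5]
ES = 7 + 2 + 2 + 8 + 5 = 24

24


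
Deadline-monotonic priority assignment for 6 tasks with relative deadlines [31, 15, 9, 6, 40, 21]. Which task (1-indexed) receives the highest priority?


Sort tasks by relative deadline (ascending):
  Task 4: deadline = 6
  Task 3: deadline = 9
  Task 2: deadline = 15
  Task 6: deadline = 21
  Task 1: deadline = 31
  Task 5: deadline = 40
Priority order (highest first): [4, 3, 2, 6, 1, 5]
Highest priority task = 4

4


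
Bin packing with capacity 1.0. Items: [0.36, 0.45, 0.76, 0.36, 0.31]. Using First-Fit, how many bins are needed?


Place items sequentially using First-Fit:
  Item 0.36 -> new Bin 1
  Item 0.45 -> Bin 1 (now 0.81)
  Item 0.76 -> new Bin 2
  Item 0.36 -> new Bin 3
  Item 0.31 -> Bin 3 (now 0.67)
Total bins used = 3

3


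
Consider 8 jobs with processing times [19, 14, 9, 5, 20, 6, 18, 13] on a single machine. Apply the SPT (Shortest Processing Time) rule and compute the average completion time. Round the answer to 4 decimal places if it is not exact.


Sort jobs by processing time (SPT order): [5, 6, 9, 13, 14, 18, 19, 20]
Compute completion times sequentially:
  Job 1: processing = 5, completes at 5
  Job 2: processing = 6, completes at 11
  Job 3: processing = 9, completes at 20
  Job 4: processing = 13, completes at 33
  Job 5: processing = 14, completes at 47
  Job 6: processing = 18, completes at 65
  Job 7: processing = 19, completes at 84
  Job 8: processing = 20, completes at 104
Sum of completion times = 369
Average completion time = 369/8 = 46.125

46.125


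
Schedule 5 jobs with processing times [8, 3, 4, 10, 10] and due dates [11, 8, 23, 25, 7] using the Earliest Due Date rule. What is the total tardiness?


Sort by due date (EDD order): [(10, 7), (3, 8), (8, 11), (4, 23), (10, 25)]
Compute completion times and tardiness:
  Job 1: p=10, d=7, C=10, tardiness=max(0,10-7)=3
  Job 2: p=3, d=8, C=13, tardiness=max(0,13-8)=5
  Job 3: p=8, d=11, C=21, tardiness=max(0,21-11)=10
  Job 4: p=4, d=23, C=25, tardiness=max(0,25-23)=2
  Job 5: p=10, d=25, C=35, tardiness=max(0,35-25)=10
Total tardiness = 30

30


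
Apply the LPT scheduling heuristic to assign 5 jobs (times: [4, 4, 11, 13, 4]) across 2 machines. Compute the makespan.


Sort jobs in decreasing order (LPT): [13, 11, 4, 4, 4]
Assign each job to the least loaded machine:
  Machine 1: jobs [13, 4], load = 17
  Machine 2: jobs [11, 4, 4], load = 19
Makespan = max load = 19

19


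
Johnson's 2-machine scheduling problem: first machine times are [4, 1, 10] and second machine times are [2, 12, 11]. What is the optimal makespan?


Apply Johnson's rule:
  Group 1 (a <= b): [(2, 1, 12), (3, 10, 11)]
  Group 2 (a > b): [(1, 4, 2)]
Optimal job order: [2, 3, 1]
Schedule:
  Job 2: M1 done at 1, M2 done at 13
  Job 3: M1 done at 11, M2 done at 24
  Job 1: M1 done at 15, M2 done at 26
Makespan = 26

26


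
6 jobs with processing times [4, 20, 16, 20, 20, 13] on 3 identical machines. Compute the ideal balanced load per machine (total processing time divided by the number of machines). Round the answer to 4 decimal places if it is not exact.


Total processing time = 4 + 20 + 16 + 20 + 20 + 13 = 93
Number of machines = 3
Ideal balanced load = 93 / 3 = 31.0

31.0


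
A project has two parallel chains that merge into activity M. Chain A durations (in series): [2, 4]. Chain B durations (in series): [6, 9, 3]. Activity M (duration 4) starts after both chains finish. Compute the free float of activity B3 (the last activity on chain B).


ES(B3) = sum of predecessors on chain B = 15
EF(B3) = ES + duration = 15 + 3 = 18
Successor of B3 is M. ES(M) = max(sum(A), sum(B)) = max(6, 18) = 18
Free float = ES(successor) - EF(current) = 18 - 18 = 0

0


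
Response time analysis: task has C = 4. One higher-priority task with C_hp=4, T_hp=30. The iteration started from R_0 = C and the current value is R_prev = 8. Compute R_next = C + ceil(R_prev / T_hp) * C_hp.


R_next = C + ceil(R_prev / T_hp) * C_hp
ceil(8 / 30) = ceil(0.2667) = 1
Interference = 1 * 4 = 4
R_next = 4 + 4 = 8
R_next = R_prev, so the iteration has converged (response time = 8).

8


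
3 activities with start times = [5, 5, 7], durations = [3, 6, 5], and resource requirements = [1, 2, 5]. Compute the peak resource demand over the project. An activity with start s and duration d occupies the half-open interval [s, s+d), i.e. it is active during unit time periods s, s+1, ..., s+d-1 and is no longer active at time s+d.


Each activity i is active on [start_i, start_i + duration_i).
Compute total resource usage per time slot:
  t=0: active resources = [], total = 0
  t=1: active resources = [], total = 0
  t=2: active resources = [], total = 0
  t=3: active resources = [], total = 0
  t=4: active resources = [], total = 0
  t=5: active resources = [1, 2], total = 3
  t=6: active resources = [1, 2], total = 3
  t=7: active resources = [1, 2, 5], total = 8
  t=8: active resources = [2, 5], total = 7
  t=9: active resources = [2, 5], total = 7
  t=10: active resources = [2, 5], total = 7
  t=11: active resources = [5], total = 5
Peak resource demand = 8

8


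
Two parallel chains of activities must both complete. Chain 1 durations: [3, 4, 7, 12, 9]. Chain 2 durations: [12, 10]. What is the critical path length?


Path A total = 3 + 4 + 7 + 12 + 9 = 35
Path B total = 12 + 10 = 22
Critical path = longest path = max(35, 22) = 35

35


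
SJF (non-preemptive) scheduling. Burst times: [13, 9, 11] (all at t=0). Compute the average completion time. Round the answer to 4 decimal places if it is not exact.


SJF order (ascending): [9, 11, 13]
Completion times:
  Job 1: burst=9, C=9
  Job 2: burst=11, C=20
  Job 3: burst=13, C=33
Average completion = 62/3 = 20.6667

20.6667


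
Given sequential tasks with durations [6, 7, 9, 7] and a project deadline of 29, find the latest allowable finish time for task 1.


LF(activity 1) = deadline - sum of successor durations
Successors: activities 2 through 4 with durations [7, 9, 7]
Sum of successor durations = 23
LF = 29 - 23 = 6

6


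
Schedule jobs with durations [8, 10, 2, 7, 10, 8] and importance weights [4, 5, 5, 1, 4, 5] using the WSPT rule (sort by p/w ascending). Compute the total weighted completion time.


Compute p/w ratios and sort ascending (WSPT): [(2, 5), (8, 5), (8, 4), (10, 5), (10, 4), (7, 1)]
Compute weighted completion times:
  Job (p=2,w=5): C=2, w*C=5*2=10
  Job (p=8,w=5): C=10, w*C=5*10=50
  Job (p=8,w=4): C=18, w*C=4*18=72
  Job (p=10,w=5): C=28, w*C=5*28=140
  Job (p=10,w=4): C=38, w*C=4*38=152
  Job (p=7,w=1): C=45, w*C=1*45=45
Total weighted completion time = 469

469


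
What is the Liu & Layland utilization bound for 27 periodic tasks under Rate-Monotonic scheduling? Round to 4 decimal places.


Compute 2^(1/27) = 1.0260044847
Subtract 1: 1.0260044847 - 1 = 0.0260044847
Multiply by n: 27 * 0.0260044847 = 0.7021210869
Round to 4 dp: 0.7021

0.7021


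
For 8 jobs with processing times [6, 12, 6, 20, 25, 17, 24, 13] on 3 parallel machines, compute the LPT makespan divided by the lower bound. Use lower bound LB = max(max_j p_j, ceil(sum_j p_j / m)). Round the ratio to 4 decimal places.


LPT order: [25, 24, 20, 17, 13, 12, 6, 6]
Machine loads after assignment: [43, 43, 37]
LPT makespan = 43
Lower bound = max(max_job, ceil(total/3)) = max(25, 41) = 41
Ratio = 43 / 41 = 1.0488

1.0488


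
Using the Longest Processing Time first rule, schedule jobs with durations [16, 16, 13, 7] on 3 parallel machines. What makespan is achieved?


Sort jobs in decreasing order (LPT): [16, 16, 13, 7]
Assign each job to the least loaded machine:
  Machine 1: jobs [16], load = 16
  Machine 2: jobs [16], load = 16
  Machine 3: jobs [13, 7], load = 20
Makespan = max load = 20

20


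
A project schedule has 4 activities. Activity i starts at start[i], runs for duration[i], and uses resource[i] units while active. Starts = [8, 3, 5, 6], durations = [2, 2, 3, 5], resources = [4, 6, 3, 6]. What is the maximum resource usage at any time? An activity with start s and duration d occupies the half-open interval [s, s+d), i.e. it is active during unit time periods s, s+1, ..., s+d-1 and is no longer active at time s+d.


Each activity i is active on [start_i, start_i + duration_i).
Compute total resource usage per time slot:
  t=0: active resources = [], total = 0
  t=1: active resources = [], total = 0
  t=2: active resources = [], total = 0
  t=3: active resources = [6], total = 6
  t=4: active resources = [6], total = 6
  t=5: active resources = [3], total = 3
  t=6: active resources = [3, 6], total = 9
  t=7: active resources = [3, 6], total = 9
  t=8: active resources = [4, 6], total = 10
  t=9: active resources = [4, 6], total = 10
  t=10: active resources = [6], total = 6
Peak resource demand = 10

10


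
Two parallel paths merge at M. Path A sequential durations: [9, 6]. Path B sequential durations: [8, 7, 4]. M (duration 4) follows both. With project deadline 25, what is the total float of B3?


Forward pass: ES(B3) = sum of predecessors on chain B = 15
EF = ES + duration = 15 + 4 = 19
Backward pass: LF(M) = deadline = 25; LS(M) = 25 - 4 = 21
LF(B3) = LS(M) - sum(successors on chain B) = 21 - 0 = 21
LS = LF - duration = 21 - 4 = 17
Total float = LS - ES = 17 - 15 = 2

2


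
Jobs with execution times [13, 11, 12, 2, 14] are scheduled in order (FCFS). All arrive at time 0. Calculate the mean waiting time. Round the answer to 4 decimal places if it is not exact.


FCFS order (as given): [13, 11, 12, 2, 14]
Waiting times:
  Job 1: wait = 0
  Job 2: wait = 13
  Job 3: wait = 24
  Job 4: wait = 36
  Job 5: wait = 38
Sum of waiting times = 111
Average waiting time = 111/5 = 22.2

22.2


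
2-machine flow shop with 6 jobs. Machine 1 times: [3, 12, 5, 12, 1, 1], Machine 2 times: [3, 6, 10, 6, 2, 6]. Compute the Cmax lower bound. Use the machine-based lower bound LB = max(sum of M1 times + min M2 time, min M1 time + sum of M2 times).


LB1 = sum(M1 times) + min(M2 times) = 34 + 2 = 36
LB2 = min(M1 times) + sum(M2 times) = 1 + 33 = 34
Lower bound = max(LB1, LB2) = max(36, 34) = 36

36


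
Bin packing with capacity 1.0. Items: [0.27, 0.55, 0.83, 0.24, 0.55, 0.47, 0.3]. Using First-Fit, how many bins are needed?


Place items sequentially using First-Fit:
  Item 0.27 -> new Bin 1
  Item 0.55 -> Bin 1 (now 0.82)
  Item 0.83 -> new Bin 2
  Item 0.24 -> new Bin 3
  Item 0.55 -> Bin 3 (now 0.79)
  Item 0.47 -> new Bin 4
  Item 0.3 -> Bin 4 (now 0.77)
Total bins used = 4

4


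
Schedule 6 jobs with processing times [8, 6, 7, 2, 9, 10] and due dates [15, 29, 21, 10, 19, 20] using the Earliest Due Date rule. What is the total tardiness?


Sort by due date (EDD order): [(2, 10), (8, 15), (9, 19), (10, 20), (7, 21), (6, 29)]
Compute completion times and tardiness:
  Job 1: p=2, d=10, C=2, tardiness=max(0,2-10)=0
  Job 2: p=8, d=15, C=10, tardiness=max(0,10-15)=0
  Job 3: p=9, d=19, C=19, tardiness=max(0,19-19)=0
  Job 4: p=10, d=20, C=29, tardiness=max(0,29-20)=9
  Job 5: p=7, d=21, C=36, tardiness=max(0,36-21)=15
  Job 6: p=6, d=29, C=42, tardiness=max(0,42-29)=13
Total tardiness = 37

37


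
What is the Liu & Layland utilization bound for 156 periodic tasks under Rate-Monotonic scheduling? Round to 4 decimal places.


Compute 2^(1/156) = 1.0044531370
Subtract 1: 1.0044531370 - 1 = 0.0044531370
Multiply by n: 156 * 0.0044531370 = 0.6946893720
Round to 4 dp: 0.6947

0.6947


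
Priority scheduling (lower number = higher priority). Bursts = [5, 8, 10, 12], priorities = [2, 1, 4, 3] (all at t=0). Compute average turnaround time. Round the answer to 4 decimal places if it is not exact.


Sort by priority (ascending = highest first):
Order: [(1, 8), (2, 5), (3, 12), (4, 10)]
Completion times:
  Priority 1, burst=8, C=8
  Priority 2, burst=5, C=13
  Priority 3, burst=12, C=25
  Priority 4, burst=10, C=35
Average turnaround = 81/4 = 20.25

20.25


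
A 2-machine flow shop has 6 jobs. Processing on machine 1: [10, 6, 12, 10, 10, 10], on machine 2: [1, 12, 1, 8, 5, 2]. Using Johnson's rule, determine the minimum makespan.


Apply Johnson's rule:
  Group 1 (a <= b): [(2, 6, 12)]
  Group 2 (a > b): [(4, 10, 8), (5, 10, 5), (6, 10, 2), (1, 10, 1), (3, 12, 1)]
Optimal job order: [2, 4, 5, 6, 1, 3]
Schedule:
  Job 2: M1 done at 6, M2 done at 18
  Job 4: M1 done at 16, M2 done at 26
  Job 5: M1 done at 26, M2 done at 31
  Job 6: M1 done at 36, M2 done at 38
  Job 1: M1 done at 46, M2 done at 47
  Job 3: M1 done at 58, M2 done at 59
Makespan = 59

59


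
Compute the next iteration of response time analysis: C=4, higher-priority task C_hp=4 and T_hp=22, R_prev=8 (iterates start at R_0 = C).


R_next = C + ceil(R_prev / T_hp) * C_hp
ceil(8 / 22) = ceil(0.3636) = 1
Interference = 1 * 4 = 4
R_next = 4 + 4 = 8
R_next = R_prev, so the iteration has converged (response time = 8).

8


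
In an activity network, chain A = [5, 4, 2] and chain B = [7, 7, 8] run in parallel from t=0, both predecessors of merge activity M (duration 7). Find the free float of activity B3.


ES(B3) = sum of predecessors on chain B = 14
EF(B3) = ES + duration = 14 + 8 = 22
Successor of B3 is M. ES(M) = max(sum(A), sum(B)) = max(11, 22) = 22
Free float = ES(successor) - EF(current) = 22 - 22 = 0

0


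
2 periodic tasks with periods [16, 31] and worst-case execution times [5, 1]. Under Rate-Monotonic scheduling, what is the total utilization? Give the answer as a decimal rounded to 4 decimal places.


Compute individual utilizations (exact fractions):
  Task 1: C/T = 5/16 (approx. 0.3125)
  Task 2: C/T = 1/31 (approx. 0.0323)
Total utilization U = 5/16 + 1/31 = 171/496
Rounded to 4 decimal places: U = 0.3448
RM (Liu & Layland) bound for 2 tasks = 0.828427; compare with U = 171/496 (approx. 0.344758)
U <= bound, so schedulable by RM sufficient condition.

0.3448


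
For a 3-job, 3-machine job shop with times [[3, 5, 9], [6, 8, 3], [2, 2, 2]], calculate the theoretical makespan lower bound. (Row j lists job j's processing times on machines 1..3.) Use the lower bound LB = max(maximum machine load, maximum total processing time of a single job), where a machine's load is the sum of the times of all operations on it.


Machine loads:
  Machine 1: 3 + 6 + 2 = 11
  Machine 2: 5 + 8 + 2 = 15
  Machine 3: 9 + 3 + 2 = 14
Max machine load = 15
Job totals:
  Job 1: 17
  Job 2: 17
  Job 3: 6
Max job total = 17
Lower bound = max(15, 17) = 17

17


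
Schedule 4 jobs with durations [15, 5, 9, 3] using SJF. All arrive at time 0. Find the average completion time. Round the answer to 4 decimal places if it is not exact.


SJF order (ascending): [3, 5, 9, 15]
Completion times:
  Job 1: burst=3, C=3
  Job 2: burst=5, C=8
  Job 3: burst=9, C=17
  Job 4: burst=15, C=32
Average completion = 60/4 = 15.0

15.0


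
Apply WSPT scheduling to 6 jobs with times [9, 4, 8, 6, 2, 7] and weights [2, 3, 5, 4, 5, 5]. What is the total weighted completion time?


Compute p/w ratios and sort ascending (WSPT): [(2, 5), (4, 3), (7, 5), (6, 4), (8, 5), (9, 2)]
Compute weighted completion times:
  Job (p=2,w=5): C=2, w*C=5*2=10
  Job (p=4,w=3): C=6, w*C=3*6=18
  Job (p=7,w=5): C=13, w*C=5*13=65
  Job (p=6,w=4): C=19, w*C=4*19=76
  Job (p=8,w=5): C=27, w*C=5*27=135
  Job (p=9,w=2): C=36, w*C=2*36=72
Total weighted completion time = 376

376


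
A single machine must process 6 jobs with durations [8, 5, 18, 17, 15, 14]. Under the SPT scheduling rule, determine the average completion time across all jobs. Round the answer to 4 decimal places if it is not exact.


Sort jobs by processing time (SPT order): [5, 8, 14, 15, 17, 18]
Compute completion times sequentially:
  Job 1: processing = 5, completes at 5
  Job 2: processing = 8, completes at 13
  Job 3: processing = 14, completes at 27
  Job 4: processing = 15, completes at 42
  Job 5: processing = 17, completes at 59
  Job 6: processing = 18, completes at 77
Sum of completion times = 223
Average completion time = 223/6 = 37.1667

37.1667


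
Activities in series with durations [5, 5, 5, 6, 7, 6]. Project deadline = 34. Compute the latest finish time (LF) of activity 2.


LF(activity 2) = deadline - sum of successor durations
Successors: activities 3 through 6 with durations [5, 6, 7, 6]
Sum of successor durations = 24
LF = 34 - 24 = 10

10


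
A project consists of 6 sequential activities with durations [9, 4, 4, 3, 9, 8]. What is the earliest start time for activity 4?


Activity 4 starts after activities 1 through 3 complete.
Predecessor durations: [9, 4, 4]
ES = 9 + 4 + 4 = 17

17


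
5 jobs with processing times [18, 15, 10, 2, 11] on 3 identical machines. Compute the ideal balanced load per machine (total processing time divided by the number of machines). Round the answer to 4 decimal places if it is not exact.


Total processing time = 18 + 15 + 10 + 2 + 11 = 56
Number of machines = 3
Ideal balanced load = 56 / 3 = 18.6667

18.6667


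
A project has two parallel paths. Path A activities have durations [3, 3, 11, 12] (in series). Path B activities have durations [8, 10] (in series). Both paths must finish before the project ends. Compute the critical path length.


Path A total = 3 + 3 + 11 + 12 = 29
Path B total = 8 + 10 = 18
Critical path = longest path = max(29, 18) = 29

29


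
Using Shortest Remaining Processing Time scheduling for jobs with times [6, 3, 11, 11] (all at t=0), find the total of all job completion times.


Since all jobs arrive at t=0, SRPT equals SPT ordering.
SPT order: [3, 6, 11, 11]
Completion times:
  Job 1: p=3, C=3
  Job 2: p=6, C=9
  Job 3: p=11, C=20
  Job 4: p=11, C=31
Total completion time = 3 + 9 + 20 + 31 = 63

63


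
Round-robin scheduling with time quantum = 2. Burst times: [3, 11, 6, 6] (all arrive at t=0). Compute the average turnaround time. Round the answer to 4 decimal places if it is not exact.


Time quantum = 2
Execution trace:
  J1 runs 2 units, time = 2
  J2 runs 2 units, time = 4
  J3 runs 2 units, time = 6
  J4 runs 2 units, time = 8
  J1 runs 1 units, time = 9
  J2 runs 2 units, time = 11
  J3 runs 2 units, time = 13
  J4 runs 2 units, time = 15
  J2 runs 2 units, time = 17
  J3 runs 2 units, time = 19
  J4 runs 2 units, time = 21
  J2 runs 2 units, time = 23
  J2 runs 2 units, time = 25
  J2 runs 1 units, time = 26
Finish times: [9, 26, 19, 21]
Average turnaround = 75/4 = 18.75

18.75


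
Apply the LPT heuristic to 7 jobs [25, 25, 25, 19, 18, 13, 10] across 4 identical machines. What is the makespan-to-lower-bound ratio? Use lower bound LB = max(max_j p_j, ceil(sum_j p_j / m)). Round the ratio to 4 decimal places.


LPT order: [25, 25, 25, 19, 18, 13, 10]
Machine loads after assignment: [38, 35, 25, 37]
LPT makespan = 38
Lower bound = max(max_job, ceil(total/4)) = max(25, 34) = 34
Ratio = 38 / 34 = 1.1176

1.1176


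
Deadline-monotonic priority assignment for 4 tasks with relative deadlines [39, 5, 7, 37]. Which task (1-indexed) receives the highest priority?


Sort tasks by relative deadline (ascending):
  Task 2: deadline = 5
  Task 3: deadline = 7
  Task 4: deadline = 37
  Task 1: deadline = 39
Priority order (highest first): [2, 3, 4, 1]
Highest priority task = 2

2


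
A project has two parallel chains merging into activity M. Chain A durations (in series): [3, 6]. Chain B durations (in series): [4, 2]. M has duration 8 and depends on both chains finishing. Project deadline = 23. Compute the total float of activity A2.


Forward pass: ES(A2) = sum of predecessors on chain A = 3
EF = ES + duration = 3 + 6 = 9
Backward pass: LF(M) = deadline = 23; LS(M) = 23 - 8 = 15
LF(A2) = LS(M) - sum(successors on chain A) = 15 - 0 = 15
LS = LF - duration = 15 - 6 = 9
Total float = LS - ES = 9 - 3 = 6

6


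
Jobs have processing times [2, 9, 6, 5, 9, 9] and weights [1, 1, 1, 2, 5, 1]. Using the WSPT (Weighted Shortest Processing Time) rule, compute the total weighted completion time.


Compute p/w ratios and sort ascending (WSPT): [(9, 5), (2, 1), (5, 2), (6, 1), (9, 1), (9, 1)]
Compute weighted completion times:
  Job (p=9,w=5): C=9, w*C=5*9=45
  Job (p=2,w=1): C=11, w*C=1*11=11
  Job (p=5,w=2): C=16, w*C=2*16=32
  Job (p=6,w=1): C=22, w*C=1*22=22
  Job (p=9,w=1): C=31, w*C=1*31=31
  Job (p=9,w=1): C=40, w*C=1*40=40
Total weighted completion time = 181

181
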